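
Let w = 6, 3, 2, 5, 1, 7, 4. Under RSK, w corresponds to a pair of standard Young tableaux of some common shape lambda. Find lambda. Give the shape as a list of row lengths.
[3, 2, 1, 1]

RSK row insertion gives P = [[1, 4, 7], [2, 5], [3], [6]], which has shape [3, 2, 1, 1].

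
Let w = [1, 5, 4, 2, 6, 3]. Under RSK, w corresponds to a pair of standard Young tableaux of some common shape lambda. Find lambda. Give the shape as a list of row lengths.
Row-insert each entry into an empty tableau.

After inserting 1: P = [[1]].
After inserting 5: P = [[1, 5]].
After inserting 4: P = [[1, 4], [5]].
After inserting 2: P = [[1, 2], [4], [5]].
After inserting 6: P = [[1, 2, 6], [4], [5]].
After inserting 3: P = [[1, 2, 3], [4, 6], [5]].

The final insertion tableau P = [[1, 2, 3], [4, 6], [5]] has shape [3, 2, 1].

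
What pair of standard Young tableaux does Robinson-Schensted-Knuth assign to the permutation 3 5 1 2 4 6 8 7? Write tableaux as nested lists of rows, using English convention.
Insert each entry of the permutation into P by Schensted row insertion, recording in Q the position of each new cell.

Insert 3: appended to row 1. P = [[3]].
Insert 5: appended to row 1. P = [[3, 5]].
Insert 1: 1 bumps 3 from row 1; 3 starts row 2. P = [[1, 5], [3]].
Insert 2: 2 bumps 5 from row 1; 5 appends to row 2. P = [[1, 2], [3, 5]].
Insert 4: appended to row 1. P = [[1, 2, 4], [3, 5]].
Insert 6: appended to row 1. P = [[1, 2, 4, 6], [3, 5]].
Insert 8: appended to row 1. P = [[1, 2, 4, 6, 8], [3, 5]].
Insert 7: 7 bumps 8 from row 1; 8 appends to row 2. P = [[1, 2, 4, 6, 7], [3, 5, 8]].

So P = [[1, 2, 4, 6, 7], [3, 5, 8]], Q = [[1, 2, 5, 6, 7], [3, 4, 8]].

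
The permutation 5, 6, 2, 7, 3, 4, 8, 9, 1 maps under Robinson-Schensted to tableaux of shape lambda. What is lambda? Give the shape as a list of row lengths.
Row-insert each entry into an empty tableau.

After inserting 5: P = [[5]].
After inserting 6: P = [[5, 6]].
After inserting 2: P = [[2, 6], [5]].
After inserting 7: P = [[2, 6, 7], [5]].
After inserting 3: P = [[2, 3, 7], [5, 6]].
After inserting 4: P = [[2, 3, 4], [5, 6, 7]].
After inserting 8: P = [[2, 3, 4, 8], [5, 6, 7]].
After inserting 9: P = [[2, 3, 4, 8, 9], [5, 6, 7]].
After inserting 1: P = [[1, 3, 4, 8, 9], [2, 6, 7], [5]].

The final insertion tableau P = [[1, 3, 4, 8, 9], [2, 6, 7], [5]] has shape [5, 3, 1].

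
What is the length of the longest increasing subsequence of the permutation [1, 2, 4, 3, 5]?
4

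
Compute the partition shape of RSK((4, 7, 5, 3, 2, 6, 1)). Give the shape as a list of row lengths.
Row-insert each entry into an empty tableau.

After inserting 4: P = [[4]].
After inserting 7: P = [[4, 7]].
After inserting 5: P = [[4, 5], [7]].
After inserting 3: P = [[3, 5], [4], [7]].
After inserting 2: P = [[2, 5], [3], [4], [7]].
After inserting 6: P = [[2, 5, 6], [3], [4], [7]].
After inserting 1: P = [[1, 5, 6], [2], [3], [4], [7]].

The final insertion tableau P = [[1, 5, 6], [2], [3], [4], [7]] has shape [3, 1, 1, 1, 1].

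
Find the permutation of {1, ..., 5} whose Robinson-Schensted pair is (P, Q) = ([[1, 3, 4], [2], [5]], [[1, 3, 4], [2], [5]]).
Reverse the RSK construction: for i from n down to 1, find the cell of Q containing i, remove the entry at that cell from P, and reverse-bump it up through P; the value ejected from row 1 is w(i).

Step i=5: Q has 5 at row 3, column 1; remove 5 from row 3 of P and reverse-bump: 5 enters row 2 and ejects 2; 2 enters row 1 and ejects 1. So w(5) = 1. P is now [[2, 3, 4], [5]].
Step i=4: Q has 4 at row 1, column 3; remove that cell from P, ejecting 4. So w(4) = 4. P is now [[2, 3], [5]].
Step i=3: Q has 3 at row 1, column 2; remove that cell from P, ejecting 3. So w(3) = 3. P is now [[2], [5]].
Step i=2: Q has 2 at row 2, column 1; remove 5 from row 2 of P and reverse-bump: 5 enters row 1 and ejects 2. So w(2) = 2. P is now [[5]].
Step i=1: Q has 1 at row 1, column 1; remove that cell from P, ejecting 5. So w(1) = 5. P is now [].

So w = 5 2 3 4 1.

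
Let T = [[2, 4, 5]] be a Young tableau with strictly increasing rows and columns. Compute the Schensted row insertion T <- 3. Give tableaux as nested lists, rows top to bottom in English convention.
[[2, 3, 5], [4]]

In row 1, 3 replaces 4 (the leftmost entry greater than 3); 4 is bumped to row 2. 4 starts a new row 2. The new tableau is [[2, 3, 5], [4]].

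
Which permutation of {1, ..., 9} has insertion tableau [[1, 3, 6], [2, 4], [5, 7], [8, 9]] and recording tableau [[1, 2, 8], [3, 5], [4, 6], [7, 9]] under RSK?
Reverse the RSK construction: for i from n down to 1, find the cell of Q containing i, remove the entry at that cell from P, and reverse-bump it up through P; the value ejected from row 1 is w(i).

Step i=9: Q has 9 at row 4, column 2; remove 9 from row 4 of P and reverse-bump: 9 enters row 3 and ejects 7; 7 enters row 2 and ejects 4; 4 enters row 1 and ejects 3. So w(9) = 3. P is now [[1, 4, 6], [2, 7], [5, 9], [8]].
Step i=8: Q has 8 at row 1, column 3; remove that cell from P, ejecting 6. So w(8) = 6. P is now [[1, 4], [2, 7], [5, 9], [8]].
Step i=7: Q has 7 at row 4, column 1; remove 8 from row 4 of P and reverse-bump: 8 enters row 3 and ejects 5; 5 enters row 2 and ejects 2; 2 enters row 1 and ejects 1. So w(7) = 1. P is now [[2, 4], [5, 7], [8, 9]].
Step i=6: Q has 6 at row 3, column 2; remove 9 from row 3 of P and reverse-bump: 9 enters row 2 and ejects 7; 7 enters row 1 and ejects 4. So w(6) = 4. P is now [[2, 7], [5, 9], [8]].
Step i=5: Q has 5 at row 2, column 2; remove 9 from row 2 of P and reverse-bump: 9 enters row 1 and ejects 7. So w(5) = 7. P is now [[2, 9], [5], [8]].
Step i=4: Q has 4 at row 3, column 1; remove 8 from row 3 of P and reverse-bump: 8 enters row 2 and ejects 5; 5 enters row 1 and ejects 2. So w(4) = 2. P is now [[5, 9], [8]].
Step i=3: Q has 3 at row 2, column 1; remove 8 from row 2 of P and reverse-bump: 8 enters row 1 and ejects 5. So w(3) = 5. P is now [[8, 9]].
Step i=2: Q has 2 at row 1, column 2; remove that cell from P, ejecting 9. So w(2) = 9. P is now [[8]].
Step i=1: Q has 1 at row 1, column 1; remove that cell from P, ejecting 8. So w(1) = 8. P is now [].

So w = 8 9 5 2 7 4 1 6 3.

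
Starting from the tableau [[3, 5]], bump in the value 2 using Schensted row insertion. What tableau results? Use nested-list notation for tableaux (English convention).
In row 1, 2 replaces 3 (the leftmost entry greater than 2); 3 is bumped to row 2. 3 starts a new row 2. The new tableau is [[2, 5], [3]].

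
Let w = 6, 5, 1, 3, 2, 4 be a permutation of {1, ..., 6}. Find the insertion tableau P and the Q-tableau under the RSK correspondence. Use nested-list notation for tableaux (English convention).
Insert each entry of the permutation into P by Schensted row insertion, recording in Q the position of each new cell.

Insert 6: appended to row 1. P = [[6]].
Insert 5: 5 bumps 6 from row 1; 6 starts row 2. P = [[5], [6]].
Insert 1: 1 bumps 5 from row 1; 5 bumps 6 from row 2; 6 starts row 3. P = [[1], [5], [6]].
Insert 3: appended to row 1. P = [[1, 3], [5], [6]].
Insert 2: 2 bumps 3 from row 1; 3 bumps 5 from row 2; 5 bumps 6 from row 3; 6 starts row 4. P = [[1, 2], [3], [5], [6]].
Insert 4: appended to row 1. P = [[1, 2, 4], [3], [5], [6]].

So P = [[1, 2, 4], [3], [5], [6]], Q = [[1, 4, 6], [2], [3], [5]].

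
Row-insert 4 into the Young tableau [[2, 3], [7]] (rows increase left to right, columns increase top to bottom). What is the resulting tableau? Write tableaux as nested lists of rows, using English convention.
[[2, 3, 4], [7]]

4 is larger than every entry of row 1, so it is appended to row 1. The new tableau is [[2, 3, 4], [7]].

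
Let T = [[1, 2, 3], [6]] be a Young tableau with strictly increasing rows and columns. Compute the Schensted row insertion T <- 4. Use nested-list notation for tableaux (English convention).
[[1, 2, 3, 4], [6]]

4 is larger than every entry of row 1, so it is appended to row 1. The new tableau is [[1, 2, 3, 4], [6]].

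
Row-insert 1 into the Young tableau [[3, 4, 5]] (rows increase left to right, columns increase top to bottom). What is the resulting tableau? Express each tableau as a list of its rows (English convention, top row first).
In row 1, 1 replaces 3 (the leftmost entry greater than 1); 3 is bumped to row 2. 3 starts a new row 2. The new tableau is [[1, 4, 5], [3]].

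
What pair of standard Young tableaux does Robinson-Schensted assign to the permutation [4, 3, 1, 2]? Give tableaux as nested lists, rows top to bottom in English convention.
Insert each entry of the permutation into P by Schensted row insertion, recording in Q the position of each new cell.

Insert 4: appended to row 1. P = [[4]], Q = [[1]].
Insert 3: 3 bumps 4 from row 1; 4 starts row 2. P = [[3], [4]], Q = [[1], [2]].
Insert 1: 1 bumps 3 from row 1; 3 bumps 4 from row 2; 4 starts row 3. P = [[1], [3], [4]], Q = [[1], [2], [3]].
Insert 2: appended to row 1. P = [[1, 2], [3], [4]], Q = [[1, 4], [2], [3]].

So P = [[1, 2], [3], [4]], Q = [[1, 4], [2], [3]].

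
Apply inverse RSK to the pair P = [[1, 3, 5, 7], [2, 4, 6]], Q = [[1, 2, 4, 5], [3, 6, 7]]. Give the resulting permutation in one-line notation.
Reverse RSK: for i = n, n-1, ..., 1, locate i in Q, remove the corresponding corner cell from P, and reverse-bump its entry up through P; the value ejected from row 1 is w(i).

So w = 2 4 1 6 7 3 5.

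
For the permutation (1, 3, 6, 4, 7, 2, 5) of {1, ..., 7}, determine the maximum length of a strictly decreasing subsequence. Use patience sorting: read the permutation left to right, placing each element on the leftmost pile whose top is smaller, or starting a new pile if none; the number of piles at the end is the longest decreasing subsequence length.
3

1: new pile. tops = [1]
3: onto pile 1 (replacing 1). tops = [3]
6: onto pile 1 (replacing 3). tops = [6]
4: new pile. tops = [6, 4]
7: onto pile 1 (replacing 6). tops = [7, 4]
2: new pile. tops = [7, 4, 2]
5: onto pile 2 (replacing 4). tops = [7, 5, 2]

3 piles, so the longest decreasing subsequence has length 3.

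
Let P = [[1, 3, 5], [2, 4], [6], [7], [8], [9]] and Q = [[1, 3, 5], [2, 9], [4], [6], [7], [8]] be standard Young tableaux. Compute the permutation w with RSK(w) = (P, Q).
Reverse the RSK construction: for i from n down to 1, find the cell of Q containing i, remove the entry at that cell from P, and reverse-bump it up through P; the value ejected from row 1 is w(i).

Step i=9: Q has 9 at row 2, column 2; remove 4 from row 2 of P and reverse-bump: 4 enters row 1 and ejects 3. So w(9) = 3. P is now [[1, 4, 5], [2], [6], [7], [8], [9]].
Step i=8: Q has 8 at row 6, column 1; remove 9 from row 6 of P and reverse-bump: 9 enters row 5 and ejects 8; 8 enters row 4 and ejects 7; 7 enters row 3 and ejects 6; 6 enters row 2 and ejects 2; 2 enters row 1 and ejects 1. So w(8) = 1. P is now [[2, 4, 5], [6], [7], [8], [9]].
Step i=7: Q has 7 at row 5, column 1; remove 9 from row 5 of P and reverse-bump: 9 enters row 4 and ejects 8; 8 enters row 3 and ejects 7; 7 enters row 2 and ejects 6; 6 enters row 1 and ejects 5. So w(7) = 5. P is now [[2, 4, 6], [7], [8], [9]].
Step i=6: Q has 6 at row 4, column 1; remove 9 from row 4 of P and reverse-bump: 9 enters row 3 and ejects 8; 8 enters row 2 and ejects 7; 7 enters row 1 and ejects 6. So w(6) = 6. P is now [[2, 4, 7], [8], [9]].
Step i=5: Q has 5 at row 1, column 3; remove that cell from P, ejecting 7. So w(5) = 7. P is now [[2, 4], [8], [9]].
Step i=4: Q has 4 at row 3, column 1; remove 9 from row 3 of P and reverse-bump: 9 enters row 2 and ejects 8; 8 enters row 1 and ejects 4. So w(4) = 4. P is now [[2, 8], [9]].
Step i=3: Q has 3 at row 1, column 2; remove that cell from P, ejecting 8. So w(3) = 8. P is now [[2], [9]].
Step i=2: Q has 2 at row 2, column 1; remove 9 from row 2 of P and reverse-bump: 9 enters row 1 and ejects 2. So w(2) = 2. P is now [[9]].
Step i=1: Q has 1 at row 1, column 1; remove that cell from P, ejecting 9. So w(1) = 9. P is now [].

So w = 9 2 8 4 7 6 5 1 3.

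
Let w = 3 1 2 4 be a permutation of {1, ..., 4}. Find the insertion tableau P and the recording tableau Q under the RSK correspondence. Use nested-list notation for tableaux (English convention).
Insert each entry of the permutation into P by Schensted row insertion, recording in Q the position of each new cell.

After inserting 3: P = [[3]].
After inserting 1: P = [[1], [3]].
After inserting 2: P = [[1, 2], [3]].
After inserting 4: P = [[1, 2, 4], [3]].

So P = [[1, 2, 4], [3]], Q = [[1, 3, 4], [2]].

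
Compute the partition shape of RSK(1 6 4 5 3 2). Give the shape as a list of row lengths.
[3, 1, 1, 1]

RSK row insertion gives P = [[1, 2, 5], [3], [4], [6]], which has shape [3, 1, 1, 1].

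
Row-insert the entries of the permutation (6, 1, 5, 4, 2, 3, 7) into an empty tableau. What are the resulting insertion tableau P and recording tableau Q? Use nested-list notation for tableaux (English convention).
P = [[1, 2, 3, 7], [4], [5], [6]], Q = [[1, 3, 6, 7], [2], [4], [5]]

Insert each entry of the permutation into P by Schensted row insertion, recording in Q the position of each new cell.

After inserting 6: P = [[6]].
After inserting 1: P = [[1], [6]].
After inserting 5: P = [[1, 5], [6]].
After inserting 4: P = [[1, 4], [5], [6]].
After inserting 2: P = [[1, 2], [4], [5], [6]].
After inserting 3: P = [[1, 2, 3], [4], [5], [6]].
After inserting 7: P = [[1, 2, 3, 7], [4], [5], [6]].

So P = [[1, 2, 3, 7], [4], [5], [6]], Q = [[1, 3, 6, 7], [2], [4], [5]].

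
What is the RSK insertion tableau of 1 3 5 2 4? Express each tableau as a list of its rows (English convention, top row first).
P = [[1, 2, 4], [3, 5]]

Insert 1: appended to row 1. P = [[1]].
Insert 3: appended to row 1. P = [[1, 3]].
Insert 5: appended to row 1. P = [[1, 3, 5]].
Insert 2: 2 bumps 3 from row 1; 3 starts row 2. P = [[1, 2, 5], [3]].
Insert 4: 4 bumps 5 from row 1; 5 appends to row 2. P = [[1, 2, 4], [3, 5]].

So P = [[1, 2, 4], [3, 5]].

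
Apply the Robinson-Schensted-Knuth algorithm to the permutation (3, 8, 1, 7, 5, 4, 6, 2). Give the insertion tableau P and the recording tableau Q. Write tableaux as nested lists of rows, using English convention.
Insert each entry of the permutation into P by Schensted row insertion, recording in Q the position of each new cell.

Insert 3: appended to row 1. P = [[3]].
Insert 8: appended to row 1. P = [[3, 8]].
Insert 1: 1 bumps 3 from row 1; 3 starts row 2. P = [[1, 8], [3]].
Insert 7: 7 bumps 8 from row 1; 8 appends to row 2. P = [[1, 7], [3, 8]].
Insert 5: 5 bumps 7 from row 1; 7 bumps 8 from row 2; 8 starts row 3. P = [[1, 5], [3, 7], [8]].
Insert 4: 4 bumps 5 from row 1; 5 bumps 7 from row 2; 7 bumps 8 from row 3; 8 starts row 4. P = [[1, 4], [3, 5], [7], [8]].
Insert 6: appended to row 1. P = [[1, 4, 6], [3, 5], [7], [8]].
Insert 2: 2 bumps 4 from row 1; 4 bumps 5 from row 2; 5 bumps 7 from row 3; 7 bumps 8 from row 4; 8 starts row 5. P = [[1, 2, 6], [3, 4], [5], [7], [8]].

So P = [[1, 2, 6], [3, 4], [5], [7], [8]], Q = [[1, 2, 7], [3, 4], [5], [6], [8]].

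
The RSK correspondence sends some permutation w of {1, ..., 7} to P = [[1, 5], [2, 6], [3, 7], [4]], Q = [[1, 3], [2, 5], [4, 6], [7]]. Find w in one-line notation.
Reverse the RSK construction: for i from n down to 1, find the cell of Q containing i, remove the entry at that cell from P, and reverse-bump it up through P; the value ejected from row 1 is w(i).

Step i=7: Q has 7 at row 4, column 1; remove 4 from row 4 of P and reverse-bump: 4 enters row 3 and ejects 3; 3 enters row 2 and ejects 2; 2 enters row 1 and ejects 1. So w(7) = 1. P is now [[2, 5], [3, 6], [4, 7]].
Step i=6: Q has 6 at row 3, column 2; remove 7 from row 3 of P and reverse-bump: 7 enters row 2 and ejects 6; 6 enters row 1 and ejects 5. So w(6) = 5. P is now [[2, 6], [3, 7], [4]].
Step i=5: Q has 5 at row 2, column 2; remove 7 from row 2 of P and reverse-bump: 7 enters row 1 and ejects 6. So w(5) = 6. P is now [[2, 7], [3], [4]].
Step i=4: Q has 4 at row 3, column 1; remove 4 from row 3 of P and reverse-bump: 4 enters row 2 and ejects 3; 3 enters row 1 and ejects 2. So w(4) = 2. P is now [[3, 7], [4]].
Step i=3: Q has 3 at row 1, column 2; remove that cell from P, ejecting 7. So w(3) = 7. P is now [[3], [4]].
Step i=2: Q has 2 at row 2, column 1; remove 4 from row 2 of P and reverse-bump: 4 enters row 1 and ejects 3. So w(2) = 3. P is now [[4]].
Step i=1: Q has 1 at row 1, column 1; remove that cell from P, ejecting 4. So w(1) = 4. P is now [].

So w = 4 3 7 2 6 5 1.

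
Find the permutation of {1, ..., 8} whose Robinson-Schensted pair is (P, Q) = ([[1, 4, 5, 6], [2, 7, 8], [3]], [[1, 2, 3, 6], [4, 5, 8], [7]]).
3 4 7 2 5 8 1 6

Reverse the RSK construction: for i from n down to 1, find the cell of Q containing i, remove the entry at that cell from P, and reverse-bump it up through P; the value ejected from row 1 is w(i).

Step i=8: Q has 8 at row 2, column 3; remove 8 from row 2 of P and reverse-bump: 8 enters row 1 and ejects 6. So w(8) = 6. P is now [[1, 4, 5, 8], [2, 7], [3]].
Step i=7: Q has 7 at row 3, column 1; remove 3 from row 3 of P and reverse-bump: 3 enters row 2 and ejects 2; 2 enters row 1 and ejects 1. So w(7) = 1. P is now [[2, 4, 5, 8], [3, 7]].
Step i=6: Q has 6 at row 1, column 4; remove that cell from P, ejecting 8. So w(6) = 8. P is now [[2, 4, 5], [3, 7]].
Step i=5: Q has 5 at row 2, column 2; remove 7 from row 2 of P and reverse-bump: 7 enters row 1 and ejects 5. So w(5) = 5. P is now [[2, 4, 7], [3]].
Step i=4: Q has 4 at row 2, column 1; remove 3 from row 2 of P and reverse-bump: 3 enters row 1 and ejects 2. So w(4) = 2. P is now [[3, 4, 7]].
Step i=3: Q has 3 at row 1, column 3; remove that cell from P, ejecting 7. So w(3) = 7. P is now [[3, 4]].
Step i=2: Q has 2 at row 1, column 2; remove that cell from P, ejecting 4. So w(2) = 4. P is now [[3]].
Step i=1: Q has 1 at row 1, column 1; remove that cell from P, ejecting 3. So w(1) = 3. P is now [].

So w = 3 4 7 2 5 8 1 6.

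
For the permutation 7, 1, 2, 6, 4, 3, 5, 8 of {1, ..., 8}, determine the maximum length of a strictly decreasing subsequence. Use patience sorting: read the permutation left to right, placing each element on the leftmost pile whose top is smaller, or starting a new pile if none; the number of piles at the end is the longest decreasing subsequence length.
7: new pile. tops = [7]
1: new pile. tops = [7, 1]
2: onto pile 2 (replacing 1). tops = [7, 2]
6: onto pile 2 (replacing 2). tops = [7, 6]
4: new pile. tops = [7, 6, 4]
3: new pile. tops = [7, 6, 4, 3]
5: onto pile 3 (replacing 4). tops = [7, 6, 5, 3]
8: onto pile 1 (replacing 7). tops = [8, 6, 5, 3]

4 piles, so the longest decreasing subsequence has length 4.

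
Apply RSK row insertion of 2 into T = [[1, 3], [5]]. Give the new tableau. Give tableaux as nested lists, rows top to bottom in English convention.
In row 1, 2 replaces 3 (the leftmost entry greater than 2); 3 is bumped to row 2. In row 2, 3 replaces 5 (the leftmost entry greater than 3); 5 is bumped to row 3. 5 starts a new row 3. The new tableau is [[1, 2], [3], [5]].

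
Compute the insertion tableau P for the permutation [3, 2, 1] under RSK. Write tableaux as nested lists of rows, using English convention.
P = [[1], [2], [3]]

After inserting 3: P = [[3]].
After inserting 2: P = [[2], [3]].
After inserting 1: P = [[1], [2], [3]].

So P = [[1], [2], [3]].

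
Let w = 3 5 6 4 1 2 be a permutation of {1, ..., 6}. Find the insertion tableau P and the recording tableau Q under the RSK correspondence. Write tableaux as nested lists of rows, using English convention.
Insert each entry of the permutation into P by Schensted row insertion, recording in Q the position of each new cell.

After inserting 3: P = [[3]].
After inserting 5: P = [[3, 5]].
After inserting 6: P = [[3, 5, 6]].
After inserting 4: P = [[3, 4, 6], [5]].
After inserting 1: P = [[1, 4, 6], [3], [5]].
After inserting 2: P = [[1, 2, 6], [3, 4], [5]].

So P = [[1, 2, 6], [3, 4], [5]], Q = [[1, 2, 3], [4, 6], [5]].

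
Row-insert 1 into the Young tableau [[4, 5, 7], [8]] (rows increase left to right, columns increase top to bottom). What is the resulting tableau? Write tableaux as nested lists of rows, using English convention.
[[1, 5, 7], [4], [8]]

In row 1, 1 replaces 4 (the leftmost entry greater than 1); 4 is bumped to row 2. In row 2, 4 replaces 8 (the leftmost entry greater than 4); 8 is bumped to row 3. 8 starts a new row 3. The new tableau is [[1, 5, 7], [4], [8]].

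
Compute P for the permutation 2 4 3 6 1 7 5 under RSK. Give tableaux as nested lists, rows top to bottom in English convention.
After inserting 2: P = [[2]].
After inserting 4: P = [[2, 4]].
After inserting 3: P = [[2, 3], [4]].
After inserting 6: P = [[2, 3, 6], [4]].
After inserting 1: P = [[1, 3, 6], [2], [4]].
After inserting 7: P = [[1, 3, 6, 7], [2], [4]].
After inserting 5: P = [[1, 3, 5, 7], [2, 6], [4]].

So P = [[1, 3, 5, 7], [2, 6], [4]].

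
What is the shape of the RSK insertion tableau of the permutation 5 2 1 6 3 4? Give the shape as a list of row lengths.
Row-insert each entry into an empty tableau.

After inserting 5: P = [[5]].
After inserting 2: P = [[2], [5]].
After inserting 1: P = [[1], [2], [5]].
After inserting 6: P = [[1, 6], [2], [5]].
After inserting 3: P = [[1, 3], [2, 6], [5]].
After inserting 4: P = [[1, 3, 4], [2, 6], [5]].

The final insertion tableau P = [[1, 3, 4], [2, 6], [5]] has shape [3, 2, 1].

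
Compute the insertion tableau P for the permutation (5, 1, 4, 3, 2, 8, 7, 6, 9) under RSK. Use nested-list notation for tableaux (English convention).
P = [[1, 2, 6, 9], [3, 7], [4, 8], [5]]

After inserting 5: P = [[5]].
After inserting 1: P = [[1], [5]].
After inserting 4: P = [[1, 4], [5]].
After inserting 3: P = [[1, 3], [4], [5]].
After inserting 2: P = [[1, 2], [3], [4], [5]].
After inserting 8: P = [[1, 2, 8], [3], [4], [5]].
After inserting 7: P = [[1, 2, 7], [3, 8], [4], [5]].
After inserting 6: P = [[1, 2, 6], [3, 7], [4, 8], [5]].
After inserting 9: P = [[1, 2, 6, 9], [3, 7], [4, 8], [5]].

So P = [[1, 2, 6, 9], [3, 7], [4, 8], [5]].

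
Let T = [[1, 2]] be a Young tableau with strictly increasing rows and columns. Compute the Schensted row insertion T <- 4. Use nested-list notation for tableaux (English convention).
[[1, 2, 4]]

4 is larger than every entry of row 1, so it is appended to row 1. The new tableau is [[1, 2, 4]].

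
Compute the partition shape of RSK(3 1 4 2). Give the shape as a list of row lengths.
RSK row insertion gives P = [[1, 2], [3, 4]], which has shape [2, 2].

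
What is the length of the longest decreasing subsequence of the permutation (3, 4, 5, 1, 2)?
2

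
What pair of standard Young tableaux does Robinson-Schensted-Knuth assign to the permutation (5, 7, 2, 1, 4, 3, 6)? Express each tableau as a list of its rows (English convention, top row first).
Insert each entry of the permutation into P by Schensted row insertion, recording in Q the position of each new cell.

Insert 5: appended to row 1. P = [[5]].
Insert 7: appended to row 1. P = [[5, 7]].
Insert 2: 2 bumps 5 from row 1; 5 starts row 2. P = [[2, 7], [5]].
Insert 1: 1 bumps 2 from row 1; 2 bumps 5 from row 2; 5 starts row 3. P = [[1, 7], [2], [5]].
Insert 4: 4 bumps 7 from row 1; 7 appends to row 2. P = [[1, 4], [2, 7], [5]].
Insert 3: 3 bumps 4 from row 1; 4 bumps 7 from row 2; 7 appends to row 3. P = [[1, 3], [2, 4], [5, 7]].
Insert 6: appended to row 1. P = [[1, 3, 6], [2, 4], [5, 7]].

So P = [[1, 3, 6], [2, 4], [5, 7]], Q = [[1, 2, 7], [3, 5], [4, 6]].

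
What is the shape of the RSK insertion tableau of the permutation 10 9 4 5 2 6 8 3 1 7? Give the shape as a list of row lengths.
Row-insert each entry into an empty tableau.

After inserting 10: P = [[10]].
After inserting 9: P = [[9], [10]].
After inserting 4: P = [[4], [9], [10]].
After inserting 5: P = [[4, 5], [9], [10]].
After inserting 2: P = [[2, 5], [4], [9], [10]].
After inserting 6: P = [[2, 5, 6], [4], [9], [10]].
After inserting 8: P = [[2, 5, 6, 8], [4], [9], [10]].
After inserting 3: P = [[2, 3, 6, 8], [4, 5], [9], [10]].
After inserting 1: P = [[1, 3, 6, 8], [2, 5], [4], [9], [10]].
After inserting 7: P = [[1, 3, 6, 7], [2, 5, 8], [4], [9], [10]].

The final insertion tableau P = [[1, 3, 6, 7], [2, 5, 8], [4], [9], [10]] has shape [4, 3, 1, 1, 1].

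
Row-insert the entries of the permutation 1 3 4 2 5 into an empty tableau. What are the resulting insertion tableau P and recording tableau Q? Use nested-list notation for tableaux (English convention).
P = [[1, 2, 4, 5], [3]], Q = [[1, 2, 3, 5], [4]]

Insert each entry of the permutation into P by Schensted row insertion, recording in Q the position of each new cell.

After inserting 1: P = [[1]].
After inserting 3: P = [[1, 3]].
After inserting 4: P = [[1, 3, 4]].
After inserting 2: P = [[1, 2, 4], [3]].
After inserting 5: P = [[1, 2, 4, 5], [3]].

So P = [[1, 2, 4, 5], [3]], Q = [[1, 2, 3, 5], [4]].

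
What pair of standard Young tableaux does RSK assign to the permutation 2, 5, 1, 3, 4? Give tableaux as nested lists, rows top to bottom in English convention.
Insert each entry of the permutation into P by Schensted row insertion, recording in Q the position of each new cell.

Insert 2: appended to row 1. P = [[2]], Q = [[1]].
Insert 5: appended to row 1. P = [[2, 5]], Q = [[1, 2]].
Insert 1: 1 bumps 2 from row 1; 2 starts row 2. P = [[1, 5], [2]], Q = [[1, 2], [3]].
Insert 3: 3 bumps 5 from row 1; 5 appends to row 2. P = [[1, 3], [2, 5]], Q = [[1, 2], [3, 4]].
Insert 4: appended to row 1. P = [[1, 3, 4], [2, 5]], Q = [[1, 2, 5], [3, 4]].

So P = [[1, 3, 4], [2, 5]], Q = [[1, 2, 5], [3, 4]].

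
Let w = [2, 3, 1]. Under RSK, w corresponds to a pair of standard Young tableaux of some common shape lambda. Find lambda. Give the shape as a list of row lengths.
Row-insert each entry into an empty tableau.

After inserting 2: P = [[2]].
After inserting 3: P = [[2, 3]].
After inserting 1: P = [[1, 3], [2]].

The final insertion tableau P = [[1, 3], [2]] has shape [2, 1].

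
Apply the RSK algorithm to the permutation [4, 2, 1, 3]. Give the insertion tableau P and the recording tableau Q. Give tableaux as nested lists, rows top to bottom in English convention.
P = [[1, 3], [2], [4]], Q = [[1, 4], [2], [3]]

Insert each entry of the permutation into P by Schensted row insertion, recording in Q the position of each new cell.

After inserting 4: P = [[4]].
After inserting 2: P = [[2], [4]].
After inserting 1: P = [[1], [2], [4]].
After inserting 3: P = [[1, 3], [2], [4]].

So P = [[1, 3], [2], [4]], Q = [[1, 4], [2], [3]].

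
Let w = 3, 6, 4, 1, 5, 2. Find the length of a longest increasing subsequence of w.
3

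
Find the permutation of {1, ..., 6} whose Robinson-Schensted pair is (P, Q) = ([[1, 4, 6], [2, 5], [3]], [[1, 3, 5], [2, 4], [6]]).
Reverse the RSK construction: for i from n down to 1, find the cell of Q containing i, remove the entry at that cell from P, and reverse-bump it up through P; the value ejected from row 1 is w(i).

Step i=6: Q has 6 at row 3, column 1; remove 3 from row 3 of P and reverse-bump: 3 enters row 2 and ejects 2; 2 enters row 1 and ejects 1. So w(6) = 1. P is now [[2, 4, 6], [3, 5]].
Step i=5: Q has 5 at row 1, column 3; remove that cell from P, ejecting 6. So w(5) = 6. P is now [[2, 4], [3, 5]].
Step i=4: Q has 4 at row 2, column 2; remove 5 from row 2 of P and reverse-bump: 5 enters row 1 and ejects 4. So w(4) = 4. P is now [[2, 5], [3]].
Step i=3: Q has 3 at row 1, column 2; remove that cell from P, ejecting 5. So w(3) = 5. P is now [[2], [3]].
Step i=2: Q has 2 at row 2, column 1; remove 3 from row 2 of P and reverse-bump: 3 enters row 1 and ejects 2. So w(2) = 2. P is now [[3]].
Step i=1: Q has 1 at row 1, column 1; remove that cell from P, ejecting 3. So w(1) = 3. P is now [].

So w = 3 2 5 4 6 1.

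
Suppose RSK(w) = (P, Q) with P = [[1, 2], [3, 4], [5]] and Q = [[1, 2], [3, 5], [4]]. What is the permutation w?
Reverse the RSK construction: for i from n down to 1, find the cell of Q containing i, remove the entry at that cell from P, and reverse-bump it up through P; the value ejected from row 1 is w(i).

Step i=5: Q has 5 at row 2, column 2; remove 4 from row 2 of P and reverse-bump: 4 enters row 1 and ejects 2. So w(5) = 2. P is now [[1, 4], [3], [5]].
Step i=4: Q has 4 at row 3, column 1; remove 5 from row 3 of P and reverse-bump: 5 enters row 2 and ejects 3; 3 enters row 1 and ejects 1. So w(4) = 1. P is now [[3, 4], [5]].
Step i=3: Q has 3 at row 2, column 1; remove 5 from row 2 of P and reverse-bump: 5 enters row 1 and ejects 4. So w(3) = 4. P is now [[3, 5]].
Step i=2: Q has 2 at row 1, column 2; remove that cell from P, ejecting 5. So w(2) = 5. P is now [[3]].
Step i=1: Q has 1 at row 1, column 1; remove that cell from P, ejecting 3. So w(1) = 3. P is now [].

So w = 3 5 4 1 2.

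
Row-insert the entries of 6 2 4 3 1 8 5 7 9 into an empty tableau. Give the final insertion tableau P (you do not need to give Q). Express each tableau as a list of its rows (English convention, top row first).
P = [[1, 3, 5, 7, 9], [2, 8], [4], [6]]

After inserting 6: P = [[6]].
After inserting 2: P = [[2], [6]].
After inserting 4: P = [[2, 4], [6]].
After inserting 3: P = [[2, 3], [4], [6]].
After inserting 1: P = [[1, 3], [2], [4], [6]].
After inserting 8: P = [[1, 3, 8], [2], [4], [6]].
After inserting 5: P = [[1, 3, 5], [2, 8], [4], [6]].
After inserting 7: P = [[1, 3, 5, 7], [2, 8], [4], [6]].
After inserting 9: P = [[1, 3, 5, 7, 9], [2, 8], [4], [6]].

So P = [[1, 3, 5, 7, 9], [2, 8], [4], [6]].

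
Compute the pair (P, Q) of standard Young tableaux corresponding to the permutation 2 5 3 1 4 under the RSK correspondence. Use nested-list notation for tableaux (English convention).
P = [[1, 3, 4], [2], [5]], Q = [[1, 2, 5], [3], [4]]

Insert each entry of the permutation into P by Schensted row insertion, recording in Q the position of each new cell.

Insert 2: appended to row 1. P = [[2]], Q = [[1]].
Insert 5: appended to row 1. P = [[2, 5]], Q = [[1, 2]].
Insert 3: 3 bumps 5 from row 1; 5 starts row 2. P = [[2, 3], [5]], Q = [[1, 2], [3]].
Insert 1: 1 bumps 2 from row 1; 2 bumps 5 from row 2; 5 starts row 3. P = [[1, 3], [2], [5]], Q = [[1, 2], [3], [4]].
Insert 4: appended to row 1. P = [[1, 3, 4], [2], [5]], Q = [[1, 2, 5], [3], [4]].

So P = [[1, 3, 4], [2], [5]], Q = [[1, 2, 5], [3], [4]].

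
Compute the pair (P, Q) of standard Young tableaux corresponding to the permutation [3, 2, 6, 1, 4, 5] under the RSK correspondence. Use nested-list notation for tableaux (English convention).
Insert each entry of the permutation into P by Schensted row insertion, recording in Q the position of each new cell.

Insert 3: appended to row 1. P = [[3]].
Insert 2: 2 bumps 3 from row 1; 3 starts row 2. P = [[2], [3]].
Insert 6: appended to row 1. P = [[2, 6], [3]].
Insert 1: 1 bumps 2 from row 1; 2 bumps 3 from row 2; 3 starts row 3. P = [[1, 6], [2], [3]].
Insert 4: 4 bumps 6 from row 1; 6 appends to row 2. P = [[1, 4], [2, 6], [3]].
Insert 5: appended to row 1. P = [[1, 4, 5], [2, 6], [3]].

So P = [[1, 4, 5], [2, 6], [3]], Q = [[1, 3, 6], [2, 5], [4]].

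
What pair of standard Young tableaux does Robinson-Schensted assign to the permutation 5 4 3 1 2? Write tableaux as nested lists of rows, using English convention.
P = [[1, 2], [3], [4], [5]], Q = [[1, 5], [2], [3], [4]]

Insert each entry of the permutation into P by Schensted row insertion, recording in Q the position of each new cell.

Insert 5: appended to row 1. P = [[5]], Q = [[1]].
Insert 4: 4 bumps 5 from row 1; 5 starts row 2. P = [[4], [5]], Q = [[1], [2]].
Insert 3: 3 bumps 4 from row 1; 4 bumps 5 from row 2; 5 starts row 3. P = [[3], [4], [5]], Q = [[1], [2], [3]].
Insert 1: 1 bumps 3 from row 1; 3 bumps 4 from row 2; 4 bumps 5 from row 3; 5 starts row 4. P = [[1], [3], [4], [5]], Q = [[1], [2], [3], [4]].
Insert 2: appended to row 1. P = [[1, 2], [3], [4], [5]], Q = [[1, 5], [2], [3], [4]].

So P = [[1, 2], [3], [4], [5]], Q = [[1, 5], [2], [3], [4]].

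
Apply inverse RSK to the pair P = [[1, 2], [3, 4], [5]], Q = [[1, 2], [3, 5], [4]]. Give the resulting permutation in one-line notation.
3 5 4 1 2

Reverse the RSK construction: for i from n down to 1, find the cell of Q containing i, remove the entry at that cell from P, and reverse-bump it up through P; the value ejected from row 1 is w(i).

Step i=5: Q has 5 at row 2, column 2; remove 4 from row 2 of P and reverse-bump: 4 enters row 1 and ejects 2. So w(5) = 2. P is now [[1, 4], [3], [5]].
Step i=4: Q has 4 at row 3, column 1; remove 5 from row 3 of P and reverse-bump: 5 enters row 2 and ejects 3; 3 enters row 1 and ejects 1. So w(4) = 1. P is now [[3, 4], [5]].
Step i=3: Q has 3 at row 2, column 1; remove 5 from row 2 of P and reverse-bump: 5 enters row 1 and ejects 4. So w(3) = 4. P is now [[3, 5]].
Step i=2: Q has 2 at row 1, column 2; remove that cell from P, ejecting 5. So w(2) = 5. P is now [[3]].
Step i=1: Q has 1 at row 1, column 1; remove that cell from P, ejecting 3. So w(1) = 3. P is now [].

So w = 3 5 4 1 2.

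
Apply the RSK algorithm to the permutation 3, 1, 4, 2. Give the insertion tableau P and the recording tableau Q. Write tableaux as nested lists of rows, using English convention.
P = [[1, 2], [3, 4]], Q = [[1, 3], [2, 4]]

Insert each entry of the permutation into P by Schensted row insertion, recording in Q the position of each new cell.

Insert 3: appended to row 1. P = [[3]].
Insert 1: 1 bumps 3 from row 1; 3 starts row 2. P = [[1], [3]].
Insert 4: appended to row 1. P = [[1, 4], [3]].
Insert 2: 2 bumps 4 from row 1; 4 appends to row 2. P = [[1, 2], [3, 4]].

So P = [[1, 2], [3, 4]], Q = [[1, 3], [2, 4]].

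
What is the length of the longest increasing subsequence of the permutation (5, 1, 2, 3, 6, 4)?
4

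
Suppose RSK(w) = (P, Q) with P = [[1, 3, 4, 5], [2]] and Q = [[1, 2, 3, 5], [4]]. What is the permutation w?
2 3 4 1 5

Reverse the RSK construction: for i from n down to 1, find the cell of Q containing i, remove the entry at that cell from P, and reverse-bump it up through P; the value ejected from row 1 is w(i).

Step i=5: Q has 5 at row 1, column 4; remove that cell from P, ejecting 5. So w(5) = 5. P is now [[1, 3, 4], [2]].
Step i=4: Q has 4 at row 2, column 1; remove 2 from row 2 of P and reverse-bump: 2 enters row 1 and ejects 1. So w(4) = 1. P is now [[2, 3, 4]].
Step i=3: Q has 3 at row 1, column 3; remove that cell from P, ejecting 4. So w(3) = 4. P is now [[2, 3]].
Step i=2: Q has 2 at row 1, column 2; remove that cell from P, ejecting 3. So w(2) = 3. P is now [[2]].
Step i=1: Q has 1 at row 1, column 1; remove that cell from P, ejecting 2. So w(1) = 2. P is now [].

So w = 2 3 4 1 5.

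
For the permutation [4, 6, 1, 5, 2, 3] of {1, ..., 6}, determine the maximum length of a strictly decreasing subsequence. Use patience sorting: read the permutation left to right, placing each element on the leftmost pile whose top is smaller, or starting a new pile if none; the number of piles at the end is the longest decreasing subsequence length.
4: new pile. tops = [4]
6: onto pile 1 (replacing 4). tops = [6]
1: new pile. tops = [6, 1]
5: onto pile 2 (replacing 1). tops = [6, 5]
2: new pile. tops = [6, 5, 2]
3: onto pile 3 (replacing 2). tops = [6, 5, 3]

3 piles, so the longest decreasing subsequence has length 3.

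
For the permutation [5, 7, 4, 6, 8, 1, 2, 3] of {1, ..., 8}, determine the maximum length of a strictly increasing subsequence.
3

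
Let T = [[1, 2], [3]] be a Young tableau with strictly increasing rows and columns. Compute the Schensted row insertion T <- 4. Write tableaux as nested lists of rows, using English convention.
4 is larger than every entry of row 1, so it is appended to row 1. The new tableau is [[1, 2, 4], [3]].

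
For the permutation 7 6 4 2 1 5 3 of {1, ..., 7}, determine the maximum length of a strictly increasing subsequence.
2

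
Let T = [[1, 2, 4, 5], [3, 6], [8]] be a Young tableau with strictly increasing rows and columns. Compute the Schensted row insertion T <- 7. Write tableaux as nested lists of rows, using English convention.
7 is larger than every entry of row 1, so it is appended to row 1. The new tableau is [[1, 2, 4, 5, 7], [3, 6], [8]].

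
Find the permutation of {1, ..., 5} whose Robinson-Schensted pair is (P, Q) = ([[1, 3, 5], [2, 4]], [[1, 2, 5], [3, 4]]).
Reverse the RSK construction: for i from n down to 1, find the cell of Q containing i, remove the entry at that cell from P, and reverse-bump it up through P; the value ejected from row 1 is w(i).

Step i=5: Q has 5 at row 1, column 3; remove that cell from P, ejecting 5. So w(5) = 5. P is now [[1, 3], [2, 4]].
Step i=4: Q has 4 at row 2, column 2; remove 4 from row 2 of P and reverse-bump: 4 enters row 1 and ejects 3. So w(4) = 3. P is now [[1, 4], [2]].
Step i=3: Q has 3 at row 2, column 1; remove 2 from row 2 of P and reverse-bump: 2 enters row 1 and ejects 1. So w(3) = 1. P is now [[2, 4]].
Step i=2: Q has 2 at row 1, column 2; remove that cell from P, ejecting 4. So w(2) = 4. P is now [[2]].
Step i=1: Q has 1 at row 1, column 1; remove that cell from P, ejecting 2. So w(1) = 2. P is now [].

So w = 2 4 1 3 5.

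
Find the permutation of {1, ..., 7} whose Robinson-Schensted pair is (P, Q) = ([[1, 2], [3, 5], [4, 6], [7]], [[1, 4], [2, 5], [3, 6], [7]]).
4 3 1 7 6 5 2

Reverse the RSK construction: for i from n down to 1, find the cell of Q containing i, remove the entry at that cell from P, and reverse-bump it up through P; the value ejected from row 1 is w(i).

Step i=7: Q has 7 at row 4, column 1; remove 7 from row 4 of P and reverse-bump: 7 enters row 3 and ejects 6; 6 enters row 2 and ejects 5; 5 enters row 1 and ejects 2. So w(7) = 2. P is now [[1, 5], [3, 6], [4, 7]].
Step i=6: Q has 6 at row 3, column 2; remove 7 from row 3 of P and reverse-bump: 7 enters row 2 and ejects 6; 6 enters row 1 and ejects 5. So w(6) = 5. P is now [[1, 6], [3, 7], [4]].
Step i=5: Q has 5 at row 2, column 2; remove 7 from row 2 of P and reverse-bump: 7 enters row 1 and ejects 6. So w(5) = 6. P is now [[1, 7], [3], [4]].
Step i=4: Q has 4 at row 1, column 2; remove that cell from P, ejecting 7. So w(4) = 7. P is now [[1], [3], [4]].
Step i=3: Q has 3 at row 3, column 1; remove 4 from row 3 of P and reverse-bump: 4 enters row 2 and ejects 3; 3 enters row 1 and ejects 1. So w(3) = 1. P is now [[3], [4]].
Step i=2: Q has 2 at row 2, column 1; remove 4 from row 2 of P and reverse-bump: 4 enters row 1 and ejects 3. So w(2) = 3. P is now [[4]].
Step i=1: Q has 1 at row 1, column 1; remove that cell from P, ejecting 4. So w(1) = 4. P is now [].

So w = 4 3 1 7 6 5 2.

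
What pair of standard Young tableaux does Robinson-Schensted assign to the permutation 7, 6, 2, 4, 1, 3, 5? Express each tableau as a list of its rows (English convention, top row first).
P = [[1, 3, 5], [2, 4], [6], [7]], Q = [[1, 4, 7], [2, 6], [3], [5]]

Insert each entry of the permutation into P by Schensted row insertion, recording in Q the position of each new cell.

Insert 7: appended to row 1. P = [[7]].
Insert 6: 6 bumps 7 from row 1; 7 starts row 2. P = [[6], [7]].
Insert 2: 2 bumps 6 from row 1; 6 bumps 7 from row 2; 7 starts row 3. P = [[2], [6], [7]].
Insert 4: appended to row 1. P = [[2, 4], [6], [7]].
Insert 1: 1 bumps 2 from row 1; 2 bumps 6 from row 2; 6 bumps 7 from row 3; 7 starts row 4. P = [[1, 4], [2], [6], [7]].
Insert 3: 3 bumps 4 from row 1; 4 appends to row 2. P = [[1, 3], [2, 4], [6], [7]].
Insert 5: appended to row 1. P = [[1, 3, 5], [2, 4], [6], [7]].

So P = [[1, 3, 5], [2, 4], [6], [7]], Q = [[1, 4, 7], [2, 6], [3], [5]].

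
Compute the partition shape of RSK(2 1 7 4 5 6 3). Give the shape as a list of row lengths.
[4, 2, 1]

Row-insert each entry into an empty tableau.

After inserting 2: P = [[2]].
After inserting 1: P = [[1], [2]].
After inserting 7: P = [[1, 7], [2]].
After inserting 4: P = [[1, 4], [2, 7]].
After inserting 5: P = [[1, 4, 5], [2, 7]].
After inserting 6: P = [[1, 4, 5, 6], [2, 7]].
After inserting 3: P = [[1, 3, 5, 6], [2, 4], [7]].

The final insertion tableau P = [[1, 3, 5, 6], [2, 4], [7]] has shape [4, 2, 1].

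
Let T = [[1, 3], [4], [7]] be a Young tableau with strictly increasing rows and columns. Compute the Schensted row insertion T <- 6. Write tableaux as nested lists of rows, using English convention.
[[1, 3, 6], [4], [7]]

6 is larger than every entry of row 1, so it is appended to row 1. The new tableau is [[1, 3, 6], [4], [7]].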